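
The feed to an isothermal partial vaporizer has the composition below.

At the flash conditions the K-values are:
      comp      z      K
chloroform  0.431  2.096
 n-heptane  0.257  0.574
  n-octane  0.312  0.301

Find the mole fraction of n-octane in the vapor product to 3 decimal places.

Rachford–Rice: g(β) = Σ zᵢ(Kᵢ−1)/(1+β(Kᵢ−1)) = 0.
Check two-phase: ΣzᵢKᵢ = 1.145 > 1 and Σzᵢ/Kᵢ = 1.690 > 1, so g(0) = 0.145 > 0 and g(1) = -0.690 < 0.
Newton–Raphson from β = 0.5:
  β = 0.500: g = -0.1692, g' = -0.652 → β = 0.240
  β = 0.240: g = -0.0102, g' = -0.602 → β = 0.223
Converged at β = 0.223.
Compositions from xᵢ = zᵢ/(1+β(Kᵢ−1)), yᵢ = Kᵢxᵢ:
  chloroform: x = 0.346, y = 0.726
  n-heptane: x = 0.284, y = 0.163
  n-octane: x = 0.370, y = 0.111

y_n-octane = 0.111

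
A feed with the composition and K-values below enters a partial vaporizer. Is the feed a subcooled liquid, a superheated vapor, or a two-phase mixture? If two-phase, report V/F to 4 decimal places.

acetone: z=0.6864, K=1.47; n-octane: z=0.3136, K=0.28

two-phase, V/F = 0.2861

ΣzᵢKᵢ = 1.0968; Σzᵢ/Kᵢ = 1.5869.
Both exceed 1, so a two-phase solution exists.
Material balance + equilibrium reduce to Σ zᵢ(Kᵢ−1)/(1+ψ(Kᵢ−1)) = 0.
Binary case is linear: z₁(K₁−1)(1+ψ(K₂−1)) + z₂(K₂−1)(1+ψ(K₁−1)) = 0
⇒ ψ = [z₁(K₁−1)+z₂(K₂−1)] / [−(K₁−1)(K₂−1)] = 0.09682/0.33840 = 0.2861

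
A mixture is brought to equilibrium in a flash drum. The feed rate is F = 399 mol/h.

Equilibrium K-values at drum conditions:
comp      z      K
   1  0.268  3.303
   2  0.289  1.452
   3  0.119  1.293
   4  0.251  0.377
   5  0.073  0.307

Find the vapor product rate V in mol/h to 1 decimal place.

V = 272.8 mol/h

Rachford–Rice: g(ψ) = Σ zᵢ(Kᵢ−1)/(1+ψ(Kᵢ−1)) = 0.
Feasibility: ΣzᵢKᵢ = 1.576, Σzᵢ/Kᵢ = 1.276 — both > 1, two phases present.
Newton–Raphson from ψ = 0.34:
  ψ = 0.340: g = 0.2265, g' = -0.717 → ψ = 0.656
  ψ = 0.656: g = 0.0186, g' = -0.664 → ψ = 0.684
Converged at ψ = 0.684.
Then V = ψ·F = 0.6837·399 = 272.8 mol/h and L = F − V = 126.2 mol/h.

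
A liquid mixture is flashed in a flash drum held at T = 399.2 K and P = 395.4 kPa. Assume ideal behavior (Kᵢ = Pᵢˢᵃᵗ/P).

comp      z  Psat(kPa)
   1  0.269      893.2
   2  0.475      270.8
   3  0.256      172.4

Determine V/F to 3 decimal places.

V/F = 0.086

Raoult's law: Kᵢ = Pᵢˢᵃᵗ/P = Pᵢˢᵃᵗ/395.4.
  K_1 = 893.2/395.4 = 2.25898, K_2 = 270.8/395.4 = 0.68488, K_3 = 172.4/395.4 = 0.43601
Rachford–Rice: g(V/F) = Σ zᵢ(Kᵢ−1)/(1+V/F(Kᵢ−1)) = 0.
g(0) = ΣzᵢKᵢ − 1 = 0.045 and g(1) = 1 − Σzᵢ/Kᵢ = -0.400, so a root lies in (0, 1).
Newton–Raphson from V/F = 0.5:
  V/F = 0.500: g = -0.1709, g' = -0.385 → V/F = 0.056
  V/F = 0.056: g = 0.0149, g' = -0.508 → V/F = 0.085
  V/F = 0.085: g = 0.0003, g' = -0.487 → V/F = 0.086
Converged at V/F = 0.086.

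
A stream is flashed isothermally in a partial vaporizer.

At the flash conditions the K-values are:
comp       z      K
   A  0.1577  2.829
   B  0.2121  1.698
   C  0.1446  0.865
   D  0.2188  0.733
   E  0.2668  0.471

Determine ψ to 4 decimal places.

Newton–Raphson from ψ = 0.5:
  ψ = 0.5000: g = -0.01985, g' = -0.3625 → ψ = 0.4453
  ψ = 0.4453: g = 0.00022, g' = -0.3712 → ψ = 0.4459
Converged at ψ = 0.4459.

ψ = 0.4459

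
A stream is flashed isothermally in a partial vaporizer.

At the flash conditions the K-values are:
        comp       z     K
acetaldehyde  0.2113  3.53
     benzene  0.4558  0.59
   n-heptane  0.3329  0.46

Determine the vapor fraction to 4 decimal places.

ψ = 0.1422

Rachford–Rice: g(ψ) = Σ zᵢ(Kᵢ−1)/(1+ψ(Kᵢ−1)) = 0.
g(0) = ΣzᵢKᵢ − 1 = 0.1679 and g(1) = 1 − Σzᵢ/Kᵢ = -0.5561, so a root lies in (0, 1).
Iterate (Newton) starting at ψ = 0.63:
  ψ = 0.6300: g = -0.31832, g' = -0.5633 → ψ = 0.0649
  ψ = 0.0649: g = 0.08093, g' = -1.1831 → ψ = 0.1333
  ψ = 0.1333: g = 0.00839, g' = -0.9548 → ψ = 0.1421
  ψ = 0.1421: g = 0.00010, g' = -0.9321 → ψ = 0.1422
Converged at ψ = 0.1422.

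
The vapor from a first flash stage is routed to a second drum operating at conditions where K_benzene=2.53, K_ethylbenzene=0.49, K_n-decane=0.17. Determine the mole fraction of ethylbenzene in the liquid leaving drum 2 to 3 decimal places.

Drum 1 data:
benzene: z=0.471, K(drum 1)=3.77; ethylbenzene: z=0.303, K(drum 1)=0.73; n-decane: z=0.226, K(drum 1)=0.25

x_ethylbenzene (drum 2) = 0.424

Drum 1:
Let ψ₁ = V/F and solve Σ zᵢ(Kᵢ−1)/(1+ψ₁(Kᵢ−1)) = 0.
Feasibility: ΣzᵢKᵢ = 2.053, Σzᵢ/Kᵢ = 1.444 — both > 1, two phases present.
Newton–Raphson from ψ₁ = 0.34:
  ψ₁ = 0.340: g = 0.3543, g' = -1.214 → ψ₁ = 0.632
  ψ₁ = 0.632: g = 0.0537, g' = -0.969 → ψ₁ = 0.687
  ψ₁ = 0.687: g = -0.0008, g' = -1.003 → ψ₁ = 0.686
Converged at ψ₁ = 0.686.
Drum-1 compositions:
  benzene: x = 0.162, y = 0.612
  ethylbenzene: x = 0.372, y = 0.272
  n-decane: x = 0.466, y = 0.116
Drum-2 feed = drum-1 vapor: z₂ = (0.6121, 0.2715, 0.1164).
Drum 2:
Newton–Raphson from ψ₂ = 0.5:
  ψ₂ = 0.500: g = 0.1795, g' = -0.822 → ψ₂ = 0.719
  ψ₂ = 0.719: g = -0.0119, g' = -0.993 → ψ₂ = 0.707
  ψ₂ = 0.707: g = -0.0001, g' = -0.972 → ψ₂ = 0.706
Converged at ψ₂ = 0.706.
  benzene: x = 0.294, y = 0.744
  ethylbenzene: x = 0.424, y = 0.208
  n-decane: x = 0.281, y = 0.048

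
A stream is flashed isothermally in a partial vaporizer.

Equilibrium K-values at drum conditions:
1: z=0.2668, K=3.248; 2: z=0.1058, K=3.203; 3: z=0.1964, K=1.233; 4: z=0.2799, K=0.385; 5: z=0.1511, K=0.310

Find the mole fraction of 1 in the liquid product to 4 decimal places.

x_1 = 0.1214

Material balance + equilibrium reduce to Σ zᵢ(Kᵢ−1)/(1+β(Kᵢ−1)) = 0.
Check two-phase: ΣzᵢKᵢ = 1.6022 > 1 and Σzᵢ/Kᵢ = 1.4889 > 1, so g(0) = 0.6022 > 0 and g(1) = -0.4889 < 0.
Newton iteration, β⁰ = 0.5:
  β = 0.5000: g = 0.02652, g' = -0.8121 → β = 0.5327
Converged at β = 0.5327.
Compositions from xᵢ = zᵢ/(1+β(Kᵢ−1)), yᵢ = Kᵢxᵢ:
  1: x = 0.1214, y = 0.3943
  2: x = 0.0487, y = 0.1559
  3: x = 0.1747, y = 0.2154
  4: x = 0.4163, y = 0.1603
  5: x = 0.2389, y = 0.0741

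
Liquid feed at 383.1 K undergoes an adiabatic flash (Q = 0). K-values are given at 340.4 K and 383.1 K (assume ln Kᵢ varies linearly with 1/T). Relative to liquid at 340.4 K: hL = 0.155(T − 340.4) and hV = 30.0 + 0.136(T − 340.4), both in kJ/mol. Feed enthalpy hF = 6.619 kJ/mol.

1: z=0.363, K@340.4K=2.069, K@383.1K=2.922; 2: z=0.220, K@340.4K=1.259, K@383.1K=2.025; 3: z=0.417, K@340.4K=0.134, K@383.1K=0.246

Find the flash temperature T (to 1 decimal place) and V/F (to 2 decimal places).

T = 346.5 K, V/F = 0.19

Adiabatic flash: solve Rachford–Rice at each trial T, then check hF = ψ·hV(T) + (1−ψ)·hL(T).
  T = 340.4 K: K = (2.069, 1.259, 0.134), RR gives ψ = 0.115, H_out = 3.443 kJ/mol
  T = 383.1 K: K = (2.922, 2.025, 0.246), RR gives ψ = 0.500, H_out = 21.218 kJ/mol
  T = 361.8 K: K = (2.485, 1.620, 0.185), RR gives ψ = 0.341, H_out = 13.401 kJ/mol
  T = 351.1 K: K = (2.274, 1.434, 0.158), RR gives ψ = 0.241, H_out = 8.833 kJ/mol
  T = 345.8 K: K = (2.172, 1.346, 0.146), RR gives ψ = 0.182, H_out = 6.292 kJ/mol
  T = 348.5 K: K = (2.223, 1.390, 0.152), RR gives ψ = 0.213, H_out = 7.614 kJ/mol
  T = 347.1 K: K = (2.196, 1.367, 0.149), RR gives ψ = 0.197, H_out = 6.936 kJ/mol
Linear interpolation between T = 345.8 (H_out = 6.292) and T = 347.1 (H_out = 6.936) on hF = 6.619 gives T ≈ 346.5 K, at which ψ = 0.19.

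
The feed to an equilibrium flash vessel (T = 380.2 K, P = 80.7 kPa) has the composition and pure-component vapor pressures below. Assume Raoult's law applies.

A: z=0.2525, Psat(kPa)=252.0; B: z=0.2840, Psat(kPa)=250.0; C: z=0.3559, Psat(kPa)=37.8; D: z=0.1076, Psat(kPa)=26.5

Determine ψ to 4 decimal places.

Raoult's law: Kᵢ = Pᵢˢᵃᵗ/P = Pᵢˢᵃᵗ/80.7.
  K_A = 252.0/80.7 = 3.122677, K_B = 250.0/80.7 = 3.097893, K_C = 37.8/80.7 = 0.468401, K_D = 26.5/80.7 = 0.328377
Newton iteration, ψ⁰ = 0.65:
  ψ = 0.6500: g = 0.05995, g' = -0.8123 → ψ = 0.7238
  ψ = 0.7238: g = -0.00026, g' = -0.8234 → ψ = 0.7235
Converged at ψ = 0.7235.

ψ = 0.7235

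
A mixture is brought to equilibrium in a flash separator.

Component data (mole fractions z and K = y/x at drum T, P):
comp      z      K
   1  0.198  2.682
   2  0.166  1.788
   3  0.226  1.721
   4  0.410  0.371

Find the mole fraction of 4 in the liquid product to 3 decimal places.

x_4 = 0.614

Material balance + equilibrium reduce to Σ zᵢ(Kᵢ−1)/(1+ψ(Kᵢ−1)) = 0.
Check two-phase: ΣzᵢKᵢ = 1.369 > 1 and Σzᵢ/Kᵢ = 1.403 > 1, so g(0) = 0.369 > 0 and g(1) = -0.403 < 0.
Newton iteration, ψ⁰ = 0.33:
  ψ = 0.330: g = 0.1242, g' = -0.632 → ψ = 0.527
  ψ = 0.527: g = 0.0015, g' = -0.633 → ψ = 0.529
Converged at ψ = 0.529.
Compositions from xᵢ = zᵢ/(1+ψ(Kᵢ−1)), yᵢ = Kᵢxᵢ:
  1: x = 0.105, y = 0.281
  2: x = 0.117, y = 0.209
  3: x = 0.164, y = 0.282
  4: x = 0.614, y = 0.228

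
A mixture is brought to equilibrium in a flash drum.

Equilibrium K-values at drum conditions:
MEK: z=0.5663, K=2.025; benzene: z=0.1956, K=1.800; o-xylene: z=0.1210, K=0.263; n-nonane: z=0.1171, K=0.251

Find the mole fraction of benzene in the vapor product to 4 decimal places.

Material balance + equilibrium reduce to Σ zᵢ(Kᵢ−1)/(1+β(Kᵢ−1)) = 0.
Feasibility: ΣzᵢKᵢ = 1.5601, Σzᵢ/Kᵢ = 1.3149 — both > 1, two phases present.
Newton–Raphson from β = 0.5:
  β = 0.5000: g = 0.21411, g' = -0.6567 → β = 0.8261
  β = 0.8261: g = -0.04946, g' = -1.1012 → β = 0.7811
  β = 0.7811: g = -0.00290, g' = -0.9776 → β = 0.7782
Converged at β = 0.7782.
Compositions from xᵢ = zᵢ/(1+β(Kᵢ−1)), yᵢ = Kᵢxᵢ:
  MEK: x = 0.3150, y = 0.6379
  benzene: x = 0.1206, y = 0.2170
  o-xylene: x = 0.2837, y = 0.0746
  n-nonane: x = 0.2807, y = 0.0705

y_benzene = 0.2170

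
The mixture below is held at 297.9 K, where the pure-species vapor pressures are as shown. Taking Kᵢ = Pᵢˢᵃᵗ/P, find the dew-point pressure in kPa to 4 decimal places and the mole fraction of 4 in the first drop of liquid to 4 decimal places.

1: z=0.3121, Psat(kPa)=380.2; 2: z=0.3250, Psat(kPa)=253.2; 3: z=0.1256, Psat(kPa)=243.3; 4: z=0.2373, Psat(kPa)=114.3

At the dew point ψ → 1, so Σzᵢ/Kᵢ = 1 with Kᵢ = Pᵢˢᵃᵗ/P ⇒ 1/P = Σzᵢ/Pᵢˢᵃᵗ.
1/P = 0.3121/380.2 + 0.3250/253.2 + 0.1256/243.3 + 0.2373/114.3 = 0.0046968 ⇒ P = 212.9107 kPa
xᵢ = zᵢP/Pᵢˢᵃᵗ ⇒ x_4 = 0.2373·212.9107/114.3 = 0.4420

Pdew = 212.9107 kPa, x_4 = 0.4420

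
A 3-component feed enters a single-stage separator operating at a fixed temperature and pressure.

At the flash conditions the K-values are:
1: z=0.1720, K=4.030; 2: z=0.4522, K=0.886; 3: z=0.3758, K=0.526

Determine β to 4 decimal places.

β = 0.3221

Material balance + equilibrium reduce to Σ zᵢ(Kᵢ−1)/(1+β(Kᵢ−1)) = 0.
g(0) = ΣzᵢKᵢ − 1 = 0.2915 and g(1) = 1 − Σzᵢ/Kᵢ = -0.2675, so a root lies in (0, 1).
Newton iteration, β⁰ = 0.43:
  β = 0.4300: g = -0.05163, g' = -0.4375 → β = 0.3120
  β = 0.3120: g = 0.00542, g' = -0.5399 → β = 0.3220
  β = 0.3220: g = 0.00006, g' = -0.5285 → β = 0.3221
Converged at β = 0.3221.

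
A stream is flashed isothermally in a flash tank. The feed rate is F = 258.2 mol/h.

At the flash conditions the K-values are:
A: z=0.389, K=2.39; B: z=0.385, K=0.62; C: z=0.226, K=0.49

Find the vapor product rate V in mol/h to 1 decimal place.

Iterate (Newton) starting at ψ = 0.5:
  ψ = 0.500: g = -0.0163, g' = -0.452 → ψ = 0.464
Converged at ψ = 0.464.
Then V = ψ·F = 0.4642·258.2 = 119.9 mol/h and L = F − V = 138.3 mol/h.

V = 119.9 mol/h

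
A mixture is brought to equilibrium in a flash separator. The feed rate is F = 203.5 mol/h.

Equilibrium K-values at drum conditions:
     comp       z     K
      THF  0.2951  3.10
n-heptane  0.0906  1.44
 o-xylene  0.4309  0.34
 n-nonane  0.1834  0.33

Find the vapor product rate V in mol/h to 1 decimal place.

Material balance + equilibrium reduce to Σ zᵢ(Kᵢ−1)/(1+V/F(Kᵢ−1)) = 0.
Feasibility: ΣzᵢKᵢ = 1.2523, Σzᵢ/Kᵢ = 1.9812 — both > 1, two phases present.
Iterate (Newton) starting at V/F = 0.4:
  V/F = 0.4000: g = -0.18357, g' = -0.8972 → V/F = 0.1954
  V/F = 0.1954: g = 0.00823, g' = -1.0255 → V/F = 0.2034
  V/F = 0.2034: g = 0.00004, g' = -1.0145 → V/F = 0.2035
Converged at V/F = 0.2035.
Then V = V/F·F = 0.2035·203.5 = 41.4 mol/h and L = F − V = 162.1 mol/h.

V = 41.4 mol/h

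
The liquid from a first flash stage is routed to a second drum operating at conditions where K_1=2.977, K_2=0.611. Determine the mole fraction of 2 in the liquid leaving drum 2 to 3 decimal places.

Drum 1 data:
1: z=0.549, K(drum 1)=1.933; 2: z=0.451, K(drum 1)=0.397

Drum 1:
Material balance + equilibrium reduce to Σ zᵢ(Kᵢ−1)/(1+ψ₁(Kᵢ−1)) = 0.
g(0) = ΣzᵢKᵢ − 1 = 0.240 and g(1) = 1 − Σzᵢ/Kᵢ = -0.420, so a root lies in (0, 1).
Newton–Raphson from ψ₁ = 0.38:
  ψ₁ = 0.380: g = 0.0254, g' = -0.536 → ψ₁ = 0.427
Converged at ψ₁ = 0.427.
Drum-1 compositions:
  1: x = 0.393, y = 0.759
  2: x = 0.607, y = 0.241
Drum-2 feed = drum-1 liquid: z₂ = (0.3926, 0.6074).
Drum 2:
Material balance + equilibrium reduce to Σ zᵢ(Kᵢ−1)/(1+ψ₂(Kᵢ−1)) = 0.
Check two-phase: ΣzᵢKᵢ = 1.540 > 1 and Σzᵢ/Kᵢ = 1.126 > 1, so g(0) = 0.540 > 0 and g(1) = -0.126 < 0.
Binary case is linear: z₁(K₁−1)(1+ψ₂(K₂−1)) + z₂(K₂−1)(1+ψ₂(K₁−1)) = 0
⇒ ψ₂ = [z₁(K₁−1)+z₂(K₂−1)] / [−(K₁−1)(K₂−1)] = 0.5398/0.7691 = 0.702
  1: x = 0.164, y = 0.489
  2: x = 0.836, y = 0.511

x_2 (drum 2) = 0.836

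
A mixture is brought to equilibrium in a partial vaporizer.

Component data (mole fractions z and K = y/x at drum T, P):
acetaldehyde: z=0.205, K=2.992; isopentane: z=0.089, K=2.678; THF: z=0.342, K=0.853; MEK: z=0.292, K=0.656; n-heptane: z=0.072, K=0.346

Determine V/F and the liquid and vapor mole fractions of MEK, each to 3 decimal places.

V/F = 0.603, x_MEK = 0.368, y_MEK = 0.242

Newton–Raphson from V/F = 0.47:
  V/F = 0.470: g = 0.0526, g' = -0.417 → V/F = 0.596
  V/F = 0.596: g = 0.0027, g' = -0.379 → V/F = 0.603
Converged at V/F = 0.603.
Compositions from xᵢ = zᵢ/(1+V/F(Kᵢ−1)), yᵢ = Kᵢxᵢ:
  acetaldehyde: x = 0.093, y = 0.279
  isopentane: x = 0.044, y = 0.118
  THF: x = 0.375, y = 0.320
  MEK: x = 0.368, y = 0.242
  n-heptane: x = 0.119, y = 0.041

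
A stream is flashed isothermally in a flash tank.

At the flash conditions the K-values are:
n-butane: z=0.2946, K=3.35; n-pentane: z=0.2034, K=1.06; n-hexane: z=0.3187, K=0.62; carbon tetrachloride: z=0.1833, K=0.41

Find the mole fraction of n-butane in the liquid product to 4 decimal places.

x_n-butane = 0.1284

Material balance + equilibrium reduce to Σ zᵢ(Kᵢ−1)/(1+V/F(Kᵢ−1)) = 0.
Feasibility: ΣzᵢKᵢ = 1.4753, Σzᵢ/Kᵢ = 1.2409 — both > 1, two phases present.
Iterate (Newton) starting at V/F = 0.5:
  V/F = 0.5000: g = 0.02724, g' = -0.5431 → V/F = 0.5502
  V/F = 0.5502: g = 0.00052, g' = -0.5236 → V/F = 0.5511
Converged at V/F = 0.5511.
Compositions from xᵢ = zᵢ/(1+V/F(Kᵢ−1)), yᵢ = Kᵢxᵢ:
  n-butane: x = 0.1284, y = 0.4300
  n-pentane: x = 0.1969, y = 0.2087
  n-hexane: x = 0.4031, y = 0.2499
  carbon tetrachloride: x = 0.2716, y = 0.1114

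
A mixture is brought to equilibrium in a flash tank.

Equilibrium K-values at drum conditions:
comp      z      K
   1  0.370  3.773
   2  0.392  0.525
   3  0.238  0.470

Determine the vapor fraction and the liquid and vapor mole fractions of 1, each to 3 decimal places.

ψ = 0.518, x_1 = 0.152, y_1 = 0.573

Iterate (Newton) starting at ψ = 0.44:
  ψ = 0.440: g = 0.0622, g' = -0.832 → ψ = 0.515
  ψ = 0.515: g = 0.0027, g' = -0.764 → ψ = 0.518
Converged at ψ = 0.518.
Compositions from xᵢ = zᵢ/(1+ψ(Kᵢ−1)), yᵢ = Kᵢxᵢ:
  1: x = 0.152, y = 0.573
  2: x = 0.520, y = 0.273
  3: x = 0.328, y = 0.154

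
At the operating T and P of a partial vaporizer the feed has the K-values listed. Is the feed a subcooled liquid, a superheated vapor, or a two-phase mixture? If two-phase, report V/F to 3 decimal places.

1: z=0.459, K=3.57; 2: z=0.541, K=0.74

ΣzᵢKᵢ = 2.039; Σzᵢ/Kᵢ = 0.860.
Since Σzᵢ/Kᵢ < 1 the mixture is above its dew point — single vapor phase.

superheated vapor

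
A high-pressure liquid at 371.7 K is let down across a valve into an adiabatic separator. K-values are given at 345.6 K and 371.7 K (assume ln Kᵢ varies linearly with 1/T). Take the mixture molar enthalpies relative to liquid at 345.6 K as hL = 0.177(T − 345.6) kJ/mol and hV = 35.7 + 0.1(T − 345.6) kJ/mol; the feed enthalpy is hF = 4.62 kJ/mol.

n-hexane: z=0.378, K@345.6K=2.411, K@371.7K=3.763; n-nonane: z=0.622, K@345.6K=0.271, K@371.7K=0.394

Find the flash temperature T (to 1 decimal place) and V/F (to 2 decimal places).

Adiabatic flash: solve Rachford–Rice at each trial T, then check hF = ψ·hV(T) + (1−ψ)·hL(T).
  T = 345.6 K: K = (2.411, 0.271), RR gives ψ = 0.078, H_out = 2.774 kJ/mol
  T = 371.7 K: K = (3.763, 0.394), RR gives ψ = 0.399, H_out = 18.050 kJ/mol
  T = 358.6 K: K = (3.034, 0.329), RR gives ψ = 0.257, H_out = 11.230 kJ/mol
  T = 352.1 K: K = (2.710, 0.299), RR gives ψ = 0.176, H_out = 7.331 kJ/mol
  T = 348.9 K: K = (2.560, 0.285), RR gives ψ = 0.130, H_out = 5.191 kJ/mol
  T = 347.2 K: K = (2.482, 0.278), RR gives ψ = 0.104, H_out = 3.976 kJ/mol
Linear interpolation between T = 347.2 (H_out = 3.976) and T = 348.9 (H_out = 5.191) on hF = 4.62 gives T ≈ 348.1 K, at which ψ = 0.12.

T = 348.1 K, V/F = 0.12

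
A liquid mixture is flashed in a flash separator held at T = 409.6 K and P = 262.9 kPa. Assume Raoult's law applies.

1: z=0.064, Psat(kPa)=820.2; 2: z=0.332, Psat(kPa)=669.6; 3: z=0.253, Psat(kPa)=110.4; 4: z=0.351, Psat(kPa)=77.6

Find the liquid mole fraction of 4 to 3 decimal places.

Raoult's law: Kᵢ = Pᵢˢᵃᵗ/P = Pᵢˢᵃᵗ/262.9.
  K_1 = 820.2/262.9 = 3.11982, K_2 = 669.6/262.9 = 2.54698, K_3 = 110.4/262.9 = 0.41993, K_4 = 77.6/262.9 = 0.29517
Let ψ = V/F and solve Σ zᵢ(Kᵢ−1)/(1+ψ(Kᵢ−1)) = 0.
Feasibility: ΣzᵢKᵢ = 1.255, Σzᵢ/Kᵢ = 1.942 — both > 1, two phases present.
Newton iteration, ψ⁰ = 0.64:
  ψ = 0.640: g = -0.3685, g' = -1.046 → ψ = 0.288
  ψ = 0.288: g = -0.0470, g' = -0.888 → ψ = 0.235
  ψ = 0.235: g = 0.0008, g' = -0.920 → ψ = 0.236
Converged at ψ = 0.236.
Compositions from xᵢ = zᵢ/(1+ψ(Kᵢ−1)), yᵢ = Kᵢxᵢ:
  1: x = 0.043, y = 0.133
  2: x = 0.243, y = 0.620
  3: x = 0.293, y = 0.123
  4: x = 0.421, y = 0.124

x_4 = 0.421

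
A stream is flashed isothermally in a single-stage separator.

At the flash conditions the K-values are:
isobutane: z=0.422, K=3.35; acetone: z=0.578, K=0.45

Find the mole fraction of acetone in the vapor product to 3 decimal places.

Let β = V/F and solve Σ zᵢ(Kᵢ−1)/(1+β(Kᵢ−1)) = 0.
Feasibility: ΣzᵢKᵢ = 1.674, Σzᵢ/Kᵢ = 1.410 — both > 1, two phases present.
Binary case is linear: z₁(K₁−1)(1+β(K₂−1)) + z₂(K₂−1)(1+β(K₁−1)) = 0
⇒ β = [z₁(K₁−1)+z₂(K₂−1)] / [−(K₁−1)(K₂−1)] = 0.6738/1.2925 = 0.521
Compositions from xᵢ = zᵢ/(1+β(Kᵢ−1)), yᵢ = Kᵢxᵢ:
  isobutane: x = 0.190, y = 0.635
  acetone: x = 0.810, y = 0.365

y_acetone = 0.365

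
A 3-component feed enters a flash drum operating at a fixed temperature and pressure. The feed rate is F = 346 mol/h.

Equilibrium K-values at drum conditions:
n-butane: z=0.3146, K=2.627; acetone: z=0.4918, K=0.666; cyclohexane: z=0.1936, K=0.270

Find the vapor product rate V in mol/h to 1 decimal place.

Material balance + equilibrium reduce to Σ zᵢ(Kᵢ−1)/(1+V/F(Kᵢ−1)) = 0.
Feasibility: ΣzᵢKᵢ = 1.2063, Σzᵢ/Kᵢ = 1.5752 — both > 1, two phases present.
Newton iteration, V/F⁰ = 0.43:
  V/F = 0.4300: g = -0.09664, g' = -0.5823 → V/F = 0.2640
  V/F = 0.2640: g = 0.00282, g' = -0.6318 → V/F = 0.2685
Converged at V/F = 0.2685.
Then V = V/F·F = 0.2685·346 = 92.9 mol/h and L = F − V = 253.1 mol/h.

V = 92.9 mol/h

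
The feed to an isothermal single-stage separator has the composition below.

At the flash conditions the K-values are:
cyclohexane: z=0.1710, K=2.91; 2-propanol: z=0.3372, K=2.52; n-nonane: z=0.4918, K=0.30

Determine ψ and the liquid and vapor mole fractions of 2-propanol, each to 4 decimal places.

ψ = 0.4267, x_2-propanol = 0.2045, y_2-propanol = 0.5155

Rachford–Rice: g(ψ) = Σ zᵢ(Kᵢ−1)/(1+ψ(Kᵢ−1)) = 0.
Feasibility: ΣzᵢKᵢ = 1.4949, Σzᵢ/Kᵢ = 1.8319 — both > 1, two phases present.
Newton–Raphson from ψ = 0.38:
  ψ = 0.3800: g = 0.04512, g' = -0.9698 → ψ = 0.4265
  ψ = 0.4265: g = 0.00014, g' = -0.9660 → ψ = 0.4267
Converged at ψ = 0.4267.
Compositions from xᵢ = zᵢ/(1+ψ(Kᵢ−1)), yᵢ = Kᵢxᵢ:
  cyclohexane: x = 0.0942, y = 0.2742
  2-propanol: x = 0.2045, y = 0.5155
  n-nonane: x = 0.7012, y = 0.2104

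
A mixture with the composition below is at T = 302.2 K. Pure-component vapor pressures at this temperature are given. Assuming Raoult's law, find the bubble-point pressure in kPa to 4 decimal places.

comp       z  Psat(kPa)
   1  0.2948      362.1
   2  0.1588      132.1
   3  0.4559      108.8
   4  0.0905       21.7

Pbub = 179.2903 kPa

At the bubble point ψ → 0, so ΣzᵢKᵢ = 1 with Kᵢ = Pᵢˢᵃᵗ/P ⇒ P = ΣzᵢPᵢˢᵃᵗ.
P = 0.2948·362.1 + 0.1588·132.1 + 0.4559·108.8 + 0.0905·21.7 = 179.2903 kPa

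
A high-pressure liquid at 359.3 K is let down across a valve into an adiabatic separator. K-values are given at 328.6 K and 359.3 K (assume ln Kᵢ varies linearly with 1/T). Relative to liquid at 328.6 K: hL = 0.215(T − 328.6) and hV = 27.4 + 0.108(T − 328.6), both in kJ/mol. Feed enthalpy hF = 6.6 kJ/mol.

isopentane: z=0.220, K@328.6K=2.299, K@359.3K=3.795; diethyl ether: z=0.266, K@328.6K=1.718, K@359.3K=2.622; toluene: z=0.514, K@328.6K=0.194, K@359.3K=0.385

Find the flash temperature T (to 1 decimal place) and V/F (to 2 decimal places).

T = 335.1 K, V/F = 0.19

Adiabatic flash: solve Rachford–Rice at each trial T, then check hF = ψ·hV(T) + (1−ψ)·hL(T).
  T = 328.6 K: K = (2.299, 1.718, 0.194), RR gives ψ = 0.076, H_out = 2.079 kJ/mol
  T = 359.3 K: K = (3.795, 2.622, 0.385), RR gives ψ = 0.542, H_out = 19.669 kJ/mol
  T = 344.0 K: K = (2.989, 2.144, 0.278), RR gives ψ = 0.328, H_out = 11.750 kJ/mol
  T = 336.3 K: K = (2.629, 1.924, 0.233), RR gives ψ = 0.213, H_out = 7.327 kJ/mol
  T = 332.5 K: K = (2.463, 1.821, 0.213), RR gives ψ = 0.150, H_out = 4.877 kJ/mol
  T = 334.4 K: K = (2.545, 1.872, 0.223), RR gives ψ = 0.182, H_out = 6.130 kJ/mol
Linear interpolation between T = 334.4 (H_out = 6.130) and T = 336.3 (H_out = 7.327) on hF = 6.6 gives T ≈ 335.1 K, at which ψ = 0.19.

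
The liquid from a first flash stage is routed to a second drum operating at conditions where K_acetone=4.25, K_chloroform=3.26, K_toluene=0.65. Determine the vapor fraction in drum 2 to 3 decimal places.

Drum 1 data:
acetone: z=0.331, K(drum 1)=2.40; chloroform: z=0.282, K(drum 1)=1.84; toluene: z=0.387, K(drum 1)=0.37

V/F (drum 2) = 0.794

Drum 1:
Let ψ₁ = V/F and solve Σ zᵢ(Kᵢ−1)/(1+ψ₁(Kᵢ−1)) = 0.
Feasibility: ΣzᵢKᵢ = 1.456, Σzᵢ/Kᵢ = 1.337 — both > 1, two phases present.
Iterate (Newton) starting at ψ₁ = 0.5:
  ψ₁ = 0.500: g = 0.0835, g' = -0.651 → ψ₁ = 0.628
  ψ₁ = 0.628: g = -0.0020, g' = -0.690 → ψ₁ = 0.625
Converged at ψ₁ = 0.625.
Drum-1 compositions:
  acetone: x = 0.176, y = 0.424
  chloroform: x = 0.185, y = 0.340
  toluene: x = 0.639, y = 0.236
Drum-2 feed = drum-1 liquid: z₂ = (0.1765, 0.1849, 0.6387).
Drum 2:
Let ψ₂ = V/F and solve Σ zᵢ(Kᵢ−1)/(1+ψ₂(Kᵢ−1)) = 0.
g(0) = ΣzᵢKᵢ − 1 = 0.768 and g(1) = 1 − Σzᵢ/Kᵢ = -0.081, so a root lies in (0, 1).
Newton–Raphson from ψ₂ = 0.37:
  ψ₂ = 0.370: g = 0.2312, g' = -0.768 → ψ₂ = 0.671
  ψ₂ = 0.671: g = 0.0541, g' = -0.467 → ψ₂ = 0.787
  ψ₂ = 0.787: g = 0.0030, g' = -0.419 → ψ₂ = 0.794
Converged at ψ₂ = 0.794.
  acetone: x = 0.049, y = 0.209
  chloroform: x = 0.066, y = 0.216
  toluene: x = 0.885, y = 0.575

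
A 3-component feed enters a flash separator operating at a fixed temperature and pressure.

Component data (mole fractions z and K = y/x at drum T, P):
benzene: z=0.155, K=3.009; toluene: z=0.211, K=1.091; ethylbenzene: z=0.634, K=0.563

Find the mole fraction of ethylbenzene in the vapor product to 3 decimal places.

Rachford–Rice: g(ψ) = Σ zᵢ(Kᵢ−1)/(1+ψ(Kᵢ−1)) = 0.
g(0) = ΣzᵢKᵢ − 1 = 0.054 and g(1) = 1 − Σzᵢ/Kᵢ = -0.371, so a root lies in (0, 1).
Iterate (Newton) starting at ψ = 0.44:
  ψ = 0.440: g = -0.1593, g' = -0.363 → ψ = 0.002
  ψ = 0.002: g = 0.0522, g' = -0.744 → ψ = 0.072
  ψ = 0.072: g = 0.0051, g' = -0.608 → ψ = 0.080
Converged at ψ = 0.080.
Compositions from xᵢ = zᵢ/(1+ψ(Kᵢ−1)), yᵢ = Kᵢxᵢ:
  benzene: x = 0.133, y = 0.402
  toluene: x = 0.209, y = 0.229
  ethylbenzene: x = 0.657, y = 0.370

y_ethylbenzene = 0.370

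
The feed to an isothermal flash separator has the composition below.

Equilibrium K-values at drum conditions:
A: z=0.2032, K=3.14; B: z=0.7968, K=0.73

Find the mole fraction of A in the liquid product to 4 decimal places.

x_A = 0.1120

Material balance + equilibrium reduce to Σ zᵢ(Kᵢ−1)/(1+β(Kᵢ−1)) = 0.
Feasibility: ΣzᵢKᵢ = 1.2197, Σzᵢ/Kᵢ = 1.1562 — both > 1, two phases present.
Binary case is linear: z₁(K₁−1)(1+β(K₂−1)) + z₂(K₂−1)(1+β(K₁−1)) = 0
⇒ β = [z₁(K₁−1)+z₂(K₂−1)] / [−(K₁−1)(K₂−1)] = 0.21971/0.57780 = 0.3803
Compositions from xᵢ = zᵢ/(1+β(Kᵢ−1)), yᵢ = Kᵢxᵢ:
  A: x = 0.1120, y = 0.3518
  B: x = 0.8880, y = 0.6482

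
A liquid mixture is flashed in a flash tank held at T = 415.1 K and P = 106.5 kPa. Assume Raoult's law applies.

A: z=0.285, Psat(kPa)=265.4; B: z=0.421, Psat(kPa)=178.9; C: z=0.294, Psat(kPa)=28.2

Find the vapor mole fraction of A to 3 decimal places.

y_A = 0.360

Raoult's law: Kᵢ = Pᵢˢᵃᵗ/P = Pᵢˢᵃᵗ/106.5.
  K_A = 265.4/106.5 = 2.49202, K_B = 178.9/106.5 = 1.67981, K_C = 28.2/106.5 = 0.26479
Newton iteration, ψ⁰ = 0.33:
  ψ = 0.330: g = 0.2333, g' = -0.692 → ψ = 0.667
  ψ = 0.667: g = -0.0144, g' = -0.864 → ψ = 0.651
  ψ = 0.651: g = -0.0002, g' = -0.841 → ψ = 0.650
Converged at ψ = 0.650.
Compositions from xᵢ = zᵢ/(1+ψ(Kᵢ−1)), yᵢ = Kᵢxᵢ:
  A: x = 0.145, y = 0.360
  B: x = 0.292, y = 0.490
  C: x = 0.563, y = 0.149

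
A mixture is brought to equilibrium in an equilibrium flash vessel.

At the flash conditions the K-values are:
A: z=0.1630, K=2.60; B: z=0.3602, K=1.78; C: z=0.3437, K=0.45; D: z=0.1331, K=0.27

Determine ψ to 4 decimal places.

Newton–Raphson from ψ = 0.5:
  ψ = 0.5000: g = -0.06674, g' = -0.6159 → ψ = 0.3916
  ψ = 0.3916: g = -0.00146, g' = -0.5943 → ψ = 0.3892
Converged at ψ = 0.3892.

ψ = 0.3892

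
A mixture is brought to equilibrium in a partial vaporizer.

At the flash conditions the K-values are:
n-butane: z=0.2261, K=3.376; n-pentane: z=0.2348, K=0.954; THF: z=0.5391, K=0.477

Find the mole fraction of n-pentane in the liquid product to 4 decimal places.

Rachford–Rice: g(V/F) = Σ zᵢ(Kᵢ−1)/(1+V/F(Kᵢ−1)) = 0.
Feasibility: ΣzᵢKᵢ = 1.2445, Σzᵢ/Kᵢ = 1.4433 — both > 1, two phases present.
Iterate (Newton) starting at V/F = 0.5:
  V/F = 0.5000: g = -0.14731, g' = -0.5375 → V/F = 0.2259
  V/F = 0.2259: g = 0.01891, g' = -0.7306 → V/F = 0.2518
  V/F = 0.2518: g = 0.00046, g' = -0.6957 → V/F = 0.2525
Converged at V/F = 0.2525.
Compositions from xᵢ = zᵢ/(1+V/F(Kᵢ−1)), yᵢ = Kᵢxᵢ:
  n-butane: x = 0.1413, y = 0.4771
  n-pentane: x = 0.2376, y = 0.2266
  THF: x = 0.6211, y = 0.2963

x_n-pentane = 0.2376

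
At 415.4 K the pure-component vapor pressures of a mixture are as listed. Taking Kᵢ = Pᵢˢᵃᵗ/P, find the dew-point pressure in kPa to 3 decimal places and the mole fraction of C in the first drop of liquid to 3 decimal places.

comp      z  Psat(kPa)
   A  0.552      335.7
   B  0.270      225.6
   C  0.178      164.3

Pdew = 254.808 kPa, x_C = 0.276

At the dew point ψ → 1, so Σzᵢ/Kᵢ = 1 with Kᵢ = Pᵢˢᵃᵗ/P ⇒ 1/P = Σzᵢ/Pᵢˢᵃᵗ.
1/P = 0.552/335.7 + 0.270/225.6 + 0.178/164.3 = 0.003925 ⇒ P = 254.808 kPa
xᵢ = zᵢP/Pᵢˢᵃᵗ ⇒ x_C = 0.178·254.808/164.3 = 0.276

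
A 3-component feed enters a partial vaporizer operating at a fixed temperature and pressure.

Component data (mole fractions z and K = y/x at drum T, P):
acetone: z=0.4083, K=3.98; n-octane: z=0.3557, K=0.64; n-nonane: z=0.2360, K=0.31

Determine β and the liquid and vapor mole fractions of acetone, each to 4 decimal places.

β = 0.5945, x_acetone = 0.1473, y_acetone = 0.5863

Material balance + equilibrium reduce to Σ zᵢ(Kᵢ−1)/(1+β(Kᵢ−1)) = 0.
g(0) = ΣzᵢKᵢ − 1 = 0.9258 and g(1) = 1 − Σzᵢ/Kᵢ = -0.4197, so a root lies in (0, 1).
Newton iteration, β⁰ = 0.5:
  β = 0.5000: g = 0.08388, g' = -0.9153 → β = 0.5916
  β = 0.5916: g = 0.00247, g' = -0.8702 → β = 0.5945
Converged at β = 0.5945.
Compositions from xᵢ = zᵢ/(1+β(Kᵢ−1)), yᵢ = Kᵢxᵢ:
  acetone: x = 0.1473, y = 0.5863
  n-octane: x = 0.4526, y = 0.2896
  n-nonane: x = 0.4001, y = 0.1240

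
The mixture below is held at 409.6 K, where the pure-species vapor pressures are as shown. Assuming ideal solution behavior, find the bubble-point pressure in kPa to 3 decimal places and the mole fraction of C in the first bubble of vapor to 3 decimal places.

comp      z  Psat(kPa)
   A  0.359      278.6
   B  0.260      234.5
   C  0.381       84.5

At the bubble point ψ → 0, so ΣzᵢKᵢ = 1 with Kᵢ = Pᵢˢᵃᵗ/P ⇒ P = ΣzᵢPᵢˢᵃᵗ.
P = 0.359·278.6 + 0.260·234.5 + 0.381·84.5 = 193.182 kPa
yᵢ = zᵢPᵢˢᵃᵗ/P ⇒ y_C = 0.381·84.5/193.182 = 0.167

Pbub = 193.182 kPa, y_C = 0.167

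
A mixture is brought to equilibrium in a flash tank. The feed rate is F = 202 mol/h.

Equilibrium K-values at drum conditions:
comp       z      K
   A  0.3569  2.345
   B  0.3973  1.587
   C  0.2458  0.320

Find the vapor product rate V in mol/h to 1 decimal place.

V = 167.6 mol/h

Let β = V/F and solve Σ zᵢ(Kᵢ−1)/(1+β(Kᵢ−1)) = 0.
g(0) = ΣzᵢKᵢ − 1 = 0.5461 and g(1) = 1 − Σzᵢ/Kᵢ = -0.1707, so a root lies in (0, 1).
Newton iteration, β⁰ = 0.5:
  β = 0.5000: g = 0.21406, g' = -0.5736 → β = 0.8732
  β = 0.8732: g = -0.03653, g' = -0.8852 → β = 0.8320
  β = 0.8320: g = -0.00165, g' = -0.8083 → β = 0.8299
Converged at β = 0.8299.
Then V = β·F = 0.8299·202 = 167.6 mol/h and L = F − V = 34.4 mol/h.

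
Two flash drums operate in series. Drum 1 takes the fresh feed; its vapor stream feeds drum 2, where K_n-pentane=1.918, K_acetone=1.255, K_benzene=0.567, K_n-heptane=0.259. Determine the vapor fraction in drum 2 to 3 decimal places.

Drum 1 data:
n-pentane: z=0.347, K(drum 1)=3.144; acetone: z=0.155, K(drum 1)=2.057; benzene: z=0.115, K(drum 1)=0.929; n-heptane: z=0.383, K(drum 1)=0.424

Drum 1:
Material balance + equilibrium reduce to Σ zᵢ(Kᵢ−1)/(1+ψ₁(Kᵢ−1)) = 0.
Check two-phase: ΣzᵢKᵢ = 1.679 > 1 and Σzᵢ/Kᵢ = 1.213 > 1, so g(0) = 0.679 > 0 and g(1) = -0.213 < 0.
Newton iteration, ψ₁⁰ = 0.37:
  ψ₁ = 0.370: g = 0.2439, g' = -0.791 → ψ₁ = 0.678
  ψ₁ = 0.678: g = 0.0280, g' = -0.666 → ψ₁ = 0.720
Converged at ψ₁ = 0.720.
Drum-1 compositions:
  n-pentane: x = 0.136, y = 0.429
  acetone: x = 0.088, y = 0.181
  benzene: x = 0.121, y = 0.113
  n-heptane: x = 0.654, y = 0.277
Drum-2 feed = drum-1 vapor: z₂ = (0.4289, 0.1811, 0.1126, 0.2775).
Drum 2:
Material balance + equilibrium reduce to Σ zᵢ(Kᵢ−1)/(1+ψ₂(Kᵢ−1)) = 0.
Check two-phase: ΣzᵢKᵢ = 1.186 > 1 and Σzᵢ/Kᵢ = 1.638 > 1, so g(0) = 0.186 > 0 and g(1) = -0.638 < 0.
Newton–Raphson from ψ₂ = 0.36:
  ψ₂ = 0.360: g = 0.0001, g' = -0.527 → ψ₂ = 0.360
Converged at ψ₂ = 0.360.
  n-pentane: x = 0.322, y = 0.618
  acetone: x = 0.166, y = 0.208
  benzene: x = 0.133, y = 0.076
  n-heptane: x = 0.378, y = 0.098

V/F (drum 2) = 0.360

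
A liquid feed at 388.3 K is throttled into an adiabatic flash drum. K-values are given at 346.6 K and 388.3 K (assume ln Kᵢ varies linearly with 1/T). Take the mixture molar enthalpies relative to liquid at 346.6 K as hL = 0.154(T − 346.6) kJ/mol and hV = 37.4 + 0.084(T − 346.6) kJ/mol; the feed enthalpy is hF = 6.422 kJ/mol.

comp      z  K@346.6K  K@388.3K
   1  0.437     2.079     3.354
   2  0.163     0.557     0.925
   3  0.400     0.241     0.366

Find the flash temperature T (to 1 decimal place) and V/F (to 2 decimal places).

T = 348.7 K, V/F = 0.16

Adiabatic flash: solve Rachford–Rice at each trial T, then check hF = ψ·hV(T) + (1−ψ)·hL(T).
  T = 346.6 K: K = (2.079, 0.557, 0.241), RR gives ψ = 0.130, H_out = 4.865 kJ/mol
  T = 388.3 K: K = (3.354, 0.925, 0.366), RR gives ψ = 0.605, H_out = 27.289 kJ/mol
  T = 367.5 K: K = (2.678, 0.729, 0.301), RR gives ψ = 0.401, H_out = 17.630 kJ/mol
  T = 357.1 K: K = (2.370, 0.640, 0.270), RR gives ψ = 0.281, H_out = 11.908 kJ/mol
  T = 351.9 K: K = (2.223, 0.598, 0.256), RR gives ψ = 0.211, H_out = 8.631 kJ/mol
  T = 349.2 K: K = (2.149, 0.577, 0.248), RR gives ψ = 0.171, H_out = 6.775 kJ/mol
  T = 347.9 K: K = (2.114, 0.567, 0.245), RR gives ψ = 0.151, H_out = 5.837 kJ/mol
Linear interpolation between T = 347.9 (H_out = 5.837) and T = 349.2 (H_out = 6.775) on hF = 6.422 gives T ≈ 348.7 K, at which ψ = 0.16.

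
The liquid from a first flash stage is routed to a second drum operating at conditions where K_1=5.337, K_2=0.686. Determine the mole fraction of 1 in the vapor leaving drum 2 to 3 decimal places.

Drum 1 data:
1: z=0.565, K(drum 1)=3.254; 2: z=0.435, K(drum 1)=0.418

y_1 (drum 2) = 0.360

Drum 1:
Material balance + equilibrium reduce to Σ zᵢ(Kᵢ−1)/(1+ψ₁(Kᵢ−1)) = 0.
Feasibility: ΣzᵢKᵢ = 2.020, Σzᵢ/Kᵢ = 1.214 — both > 1, two phases present.
Binary case is linear: z₁(K₁−1)(1+ψ₁(K₂−1)) + z₂(K₂−1)(1+ψ₁(K₁−1)) = 0
⇒ ψ₁ = [z₁(K₁−1)+z₂(K₂−1)] / [−(K₁−1)(K₂−1)] = 1.0203/1.3118 = 0.778
Drum-1 compositions:
  1: x = 0.205, y = 0.668
  2: x = 0.795, y = 0.332
Drum-2 feed = drum-1 liquid: z₂ = (0.2052, 0.7948).
Drum 2:
Rachford–Rice: g(ψ₂) = Σ zᵢ(Kᵢ−1)/(1+ψ₂(Kᵢ−1)) = 0.
Check two-phase: ΣzᵢKᵢ = 1.640 > 1 and Σzᵢ/Kᵢ = 1.197 > 1, so g(0) = 0.640 > 0 and g(1) = -0.197 < 0.
Iterate (Newton) starting at ψ₂ = 0.5:
  ψ₂ = 0.500: g = -0.0151, g' = -0.495 → ψ₂ = 0.469
  ψ₂ = 0.469: g = 0.0005, g' = -0.527 → ψ₂ = 0.470
Converged at ψ₂ = 0.470.
  1: x = 0.068, y = 0.360
  2: x = 0.932, y = 0.640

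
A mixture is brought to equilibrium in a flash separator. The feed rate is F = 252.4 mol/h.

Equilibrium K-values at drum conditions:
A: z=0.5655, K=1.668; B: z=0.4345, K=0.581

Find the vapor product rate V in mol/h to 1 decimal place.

Rachford–Rice: g(ψ) = Σ zᵢ(Kᵢ−1)/(1+ψ(Kᵢ−1)) = 0.
Feasibility: ΣzᵢKᵢ = 1.1957, Σzᵢ/Kᵢ = 1.0869 — both > 1, two phases present.
Iterate (Newton) starting at ψ = 0.55:
  ψ = 0.5500: g = 0.03968, g' = -0.2638 → ψ = 0.7004
  ψ = 0.7004: g = -0.00034, g' = -0.2699 → ψ = 0.6992
Converged at ψ = 0.6992.
Then V = ψ·F = 0.6992·252.4 = 176.5 mol/h and L = F − V = 75.9 mol/h.

V = 176.5 mol/h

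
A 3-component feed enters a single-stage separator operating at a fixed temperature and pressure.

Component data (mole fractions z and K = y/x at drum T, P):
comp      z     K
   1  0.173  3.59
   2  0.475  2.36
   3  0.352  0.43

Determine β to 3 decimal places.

β = 0.917

Newton iteration, β⁰ = 0.5:
  β = 0.500: g = 0.2991, g' = -0.755 → β = 0.896
  β = 0.896: g = 0.0160, g' = -0.762 → β = 0.917
Converged at β = 0.917.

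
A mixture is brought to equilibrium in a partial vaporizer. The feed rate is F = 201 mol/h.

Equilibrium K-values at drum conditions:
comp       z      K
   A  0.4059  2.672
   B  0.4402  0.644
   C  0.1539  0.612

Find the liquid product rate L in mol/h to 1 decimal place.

Rachford–Rice: g(β) = Σ zᵢ(Kᵢ−1)/(1+β(Kᵢ−1)) = 0.
g(0) = ΣzᵢKᵢ − 1 = 0.4622 and g(1) = 1 − Σzᵢ/Kᵢ = -0.0869, so a root lies in (0, 1).
Iterate (Newton) starting at β = 0.56:
  β = 0.5600: g = 0.07847, g' = -0.4275 → β = 0.7436
  β = 0.7436: g = 0.00549, g' = -0.3745 → β = 0.7582
  β = 0.7582: g = 0.00002, g' = -0.3718 → β = 0.7583
Converged at β = 0.7583.
Then V = β·F = 0.7583·201 = 152.4 mol/h and L = F − V = 48.6 mol/h.

L = 48.6 mol/h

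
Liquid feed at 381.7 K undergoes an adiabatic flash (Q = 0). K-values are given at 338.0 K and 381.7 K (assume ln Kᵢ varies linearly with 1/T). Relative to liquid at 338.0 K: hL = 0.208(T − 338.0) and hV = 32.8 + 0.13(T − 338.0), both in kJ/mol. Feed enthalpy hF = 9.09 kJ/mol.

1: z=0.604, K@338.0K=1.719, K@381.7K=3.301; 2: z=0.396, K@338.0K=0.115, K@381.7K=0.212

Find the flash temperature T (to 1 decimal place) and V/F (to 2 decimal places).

T = 343.6 K, V/F = 0.24

Adiabatic flash: solve Rachford–Rice at each trial T, then check hF = ψ·hV(T) + (1−ψ)·hL(T).
  T = 338.0 K: K = (1.719, 0.115), RR gives ψ = 0.132, H_out = 4.320 kJ/mol
  T = 381.7 K: K = (3.301, 0.212), RR gives ψ = 0.594, H_out = 26.560 kJ/mol
  T = 359.9 K: K = (2.432, 0.159), RR gives ψ = 0.442, H_out = 18.289 kJ/mol
  T = 348.9 K: K = (2.054, 0.136), RR gives ψ = 0.323, H_out = 12.596 kJ/mol
  T = 343.4 K: K = (1.880, 0.125), RR gives ψ = 0.240, H_out = 8.908 kJ/mol
  T = 346.1 K: K = (1.964, 0.130), RR gives ψ = 0.284, H_out = 10.815 kJ/mol
  T = 344.8 K: K = (1.923, 0.128), RR gives ψ = 0.264, H_out = 9.923 kJ/mol
  T = 344.1 K: K = (1.902, 0.126), RR gives ψ = 0.252, H_out = 9.423 kJ/mol
Linear interpolation between T = 343.4 (H_out = 8.908) and T = 344.1 (H_out = 9.423) on hF = 9.09 gives T ≈ 343.6 K, at which ψ = 0.24.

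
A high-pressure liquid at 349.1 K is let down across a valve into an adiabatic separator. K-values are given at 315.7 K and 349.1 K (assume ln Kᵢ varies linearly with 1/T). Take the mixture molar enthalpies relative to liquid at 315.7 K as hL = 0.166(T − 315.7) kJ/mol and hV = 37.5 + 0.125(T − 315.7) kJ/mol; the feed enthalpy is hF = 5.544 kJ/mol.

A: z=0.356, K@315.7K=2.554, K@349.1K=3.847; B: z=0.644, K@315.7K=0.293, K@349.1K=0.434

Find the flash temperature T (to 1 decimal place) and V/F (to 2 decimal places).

Adiabatic flash: solve Rachford–Rice at each trial T, then check hF = ψ·hV(T) + (1−ψ)·hL(T).
  T = 315.7 K: K = (2.554, 0.293), RR gives ψ = 0.089, H_out = 3.342 kJ/mol
  T = 349.1 K: K = (3.847, 0.434), RR gives ψ = 0.403, H_out = 20.097 kJ/mol
  T = 332.4 K: K = (3.167, 0.360), RR gives ψ = 0.259, H_out = 12.314 kJ/mol
  T = 324.0 K: K = (2.850, 0.326), RR gives ψ = 0.180, H_out = 8.056 kJ/mol
  T = 319.9 K: K = (2.702, 0.309), RR gives ψ = 0.137, H_out = 5.808 kJ/mol
  T = 317.8 K: K = (2.627, 0.301), RR gives ψ = 0.114, H_out = 4.599 kJ/mol
Linear interpolation between T = 317.8 (H_out = 4.599) and T = 319.9 (H_out = 5.808) on hF = 5.544 gives T ≈ 319.4 K, at which ψ = 0.13.

T = 319.4 K, V/F = 0.13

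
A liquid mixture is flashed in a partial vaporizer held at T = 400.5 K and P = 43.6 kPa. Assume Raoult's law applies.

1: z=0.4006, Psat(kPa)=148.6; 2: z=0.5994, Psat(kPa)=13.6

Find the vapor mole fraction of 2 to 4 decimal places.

y_2 = 0.2426

Raoult's law: Kᵢ = Pᵢˢᵃᵗ/P = Pᵢˢᵃᵗ/43.6.
  K_1 = 148.6/43.6 = 3.408257, K_2 = 13.6/43.6 = 0.311927
Newton–Raphson from β = 0.5:
  β = 0.5000: g = -0.19104, g' = -1.1378 → β = 0.3321
  β = 0.3321: g = 0.00146, g' = -1.1941 → β = 0.3333
Converged at β = 0.3333.
Compositions from xᵢ = zᵢ/(1+β(Kᵢ−1)), yᵢ = Kᵢxᵢ:
  1: x = 0.2222, y = 0.7574
  2: x = 0.7778, y = 0.2426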